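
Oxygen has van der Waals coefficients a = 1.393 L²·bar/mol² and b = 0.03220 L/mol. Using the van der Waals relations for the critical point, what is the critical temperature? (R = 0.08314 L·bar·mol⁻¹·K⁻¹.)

For a van der Waals gas, T_c = 8a/(27Rb).
T_c = 8×1.393/(27×0.08314×0.03220) = 11.144/0.072282 = 154.2 K

T_c ≈ 154.2 K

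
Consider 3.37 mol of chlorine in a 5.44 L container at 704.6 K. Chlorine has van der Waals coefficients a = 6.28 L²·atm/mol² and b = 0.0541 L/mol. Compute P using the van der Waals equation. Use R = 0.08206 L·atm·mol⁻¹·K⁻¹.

P = nRT/(V − nb) − a n²/V²
nRT/(V − nb) = (3.37)(0.08206)(704.6)/(5.44 − 3.37×0.0541) = 194.85/5.2577 = 37.060 atm
a n²/V² = (6.28)(3.37)²/(5.44)² = 2.4100 atm
P = 37.060 − 2.4100 = 34.65 atm

P ≈ 34.65 atm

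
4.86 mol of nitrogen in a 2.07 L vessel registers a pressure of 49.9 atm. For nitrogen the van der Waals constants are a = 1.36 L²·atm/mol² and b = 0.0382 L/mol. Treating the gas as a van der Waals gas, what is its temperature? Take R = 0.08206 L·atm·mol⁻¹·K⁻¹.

T = (P + a n²/V²)(V − nb)/(nR)
P + a n²/V² = 49.9 + (1.36)(4.86)²/(2.07)² = 57.397 atm
V − nb = 2.07 − (4.86)(0.0382) = 1.8843 L
T = (57.397)(1.8843)/((4.86)(0.08206)) = 271.2 K

T ≈ 271.2 K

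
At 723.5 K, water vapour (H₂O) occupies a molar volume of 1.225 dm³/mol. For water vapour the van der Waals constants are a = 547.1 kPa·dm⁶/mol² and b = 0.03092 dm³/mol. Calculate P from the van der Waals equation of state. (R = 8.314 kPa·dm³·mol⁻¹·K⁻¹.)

P ≈ 4673 kPa

P = RT/(V_m − b) − a/V_m²
RT/(V_m − b) = (8.314)(723.5)/(1.225 − 0.03092) = 6015.2/1.1941 = 5037.4 kPa
a/V_m² = 547.1/(1.225)² = 364.58 kPa
P = 5037.4 − 364.58 = 4673 kPa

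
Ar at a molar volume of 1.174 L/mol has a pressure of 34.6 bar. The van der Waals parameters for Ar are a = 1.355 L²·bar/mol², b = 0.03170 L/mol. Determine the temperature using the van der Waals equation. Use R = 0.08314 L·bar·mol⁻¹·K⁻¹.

T = (P + a/V_m²)(V_m − b)/R
P + a/V_m² = 34.6 + 1.355/(1.174)² = 35.583 bar
V_m − b = 1.174 − 0.03170 = 1.1423 L/mol
T = (35.583)(1.1423)/0.08314 = 488.9 K

T ≈ 488.9 K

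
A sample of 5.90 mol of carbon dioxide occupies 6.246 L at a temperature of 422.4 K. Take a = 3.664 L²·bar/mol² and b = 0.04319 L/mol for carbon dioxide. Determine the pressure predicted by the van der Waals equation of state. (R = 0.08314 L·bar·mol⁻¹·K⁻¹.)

P = nRT/(V − nb) − a n²/V²
nRT/(V − nb) = (5.90)(0.08314)(422.4)/(6.246 − 5.90×0.04319) = 207.20/5.9912 = 34.584 bar
a n²/V² = (3.664)(5.90)²/(6.246)² = 3.2693 bar
P = 34.584 − 3.2693 = 31.31 bar

P ≈ 31.31 bar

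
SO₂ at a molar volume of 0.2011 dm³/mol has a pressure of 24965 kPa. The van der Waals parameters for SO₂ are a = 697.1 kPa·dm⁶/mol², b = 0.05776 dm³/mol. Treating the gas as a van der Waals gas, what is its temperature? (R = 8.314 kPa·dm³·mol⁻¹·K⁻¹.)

T = (P + a/V_m²)(V_m − b)/R
P + a/V_m² = 24965 + 697.1/(0.2011)² = 42202 kPa
V_m − b = 0.2011 − 0.05776 = 0.14334 dm³/mol
T = (42202)(0.14334)/8.314 = 727.6 K

T ≈ 727.6 K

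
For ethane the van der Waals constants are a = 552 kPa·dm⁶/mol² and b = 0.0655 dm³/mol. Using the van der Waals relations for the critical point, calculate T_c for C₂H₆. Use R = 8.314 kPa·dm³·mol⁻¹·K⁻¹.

T_c ≈ 300.3 K

For a van der Waals gas, T_c = 8a/(27Rb).
T_c = 8×552/(27×8.314×0.0655) = 4416.0/14.703 = 300.3 K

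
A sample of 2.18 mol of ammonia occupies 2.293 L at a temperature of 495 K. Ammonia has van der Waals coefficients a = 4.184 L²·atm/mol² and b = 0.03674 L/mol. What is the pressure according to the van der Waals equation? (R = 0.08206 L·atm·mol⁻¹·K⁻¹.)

P = nRT/(V − nb) − a n²/V²
nRT/(V − nb) = (2.18)(0.08206)(495)/(2.293 − 2.18×0.03674) = 88.551/2.2129 = 40.016 atm
a n²/V² = (4.184)(2.18)²/(2.293)² = 3.7818 atm
P = 40.016 − 3.7818 = 36.23 atm

P ≈ 36.23 atm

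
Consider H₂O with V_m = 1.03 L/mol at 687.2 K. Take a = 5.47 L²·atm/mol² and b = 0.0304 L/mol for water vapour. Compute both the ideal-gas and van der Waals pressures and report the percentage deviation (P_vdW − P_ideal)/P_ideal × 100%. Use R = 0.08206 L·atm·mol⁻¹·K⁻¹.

-6.38 %

Ideal: P_ideal = RT/V_m = (0.08206)(687.2)/1.03 = 54.7492 atm
vdW: P = RT/(V_m − b) − a/V_m² = 56.3916/0.999600 − 5.47/1.06090 = 56.4142 − 5.15600 = 51.2582 atm
% deviation = (51.2582 − 54.7492)/54.7492 × 100% = -6.38%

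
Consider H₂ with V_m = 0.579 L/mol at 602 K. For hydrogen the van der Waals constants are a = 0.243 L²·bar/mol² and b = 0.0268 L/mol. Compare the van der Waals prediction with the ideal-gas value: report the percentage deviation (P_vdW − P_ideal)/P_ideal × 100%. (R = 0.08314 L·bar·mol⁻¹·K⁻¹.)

4.01 %

Ideal: P_ideal = RT/V_m = (0.08314)(602)/0.579 = 86.4426 bar
vdW: P = RT/(V_m − b) − a/V_m² = 50.0503/0.552200 − 0.243/0.335241 = 90.6380 − 0.724852 = 89.9131 bar
% deviation = (89.9131 − 86.4426)/86.4426 × 100% = 4.01%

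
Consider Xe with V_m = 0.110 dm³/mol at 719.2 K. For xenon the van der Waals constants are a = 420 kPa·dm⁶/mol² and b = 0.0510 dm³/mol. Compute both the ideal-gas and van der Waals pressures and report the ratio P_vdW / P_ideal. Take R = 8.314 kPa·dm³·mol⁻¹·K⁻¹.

P_vdW / P_ideal ≈ 1.226

Ideal: P_ideal = RT/V_m = (8.314)(719.2)/0.110 = 54358.4 kPa
vdW: P = RT/(V_m − b) − a/V_m² = 5979.43/0.0590000 − 420/0.0121000 = 101346 − 34710.7 = 66635 kPa
Ratio = 66635/54358.4 = 1.226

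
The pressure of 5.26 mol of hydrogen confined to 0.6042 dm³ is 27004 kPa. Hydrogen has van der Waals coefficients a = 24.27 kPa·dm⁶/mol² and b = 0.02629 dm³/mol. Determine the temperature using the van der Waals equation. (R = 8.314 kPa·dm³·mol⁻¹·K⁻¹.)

T = (P + a n²/V²)(V − nb)/(nR)
P + a n²/V² = 27004 + (24.27)(5.26)²/(0.6042)² = 28843 kPa
V − nb = 0.6042 − (5.26)(0.02629) = 0.46591 dm³
T = (28843)(0.46591)/((5.26)(8.314)) = 307.3 K

T ≈ 307.3 K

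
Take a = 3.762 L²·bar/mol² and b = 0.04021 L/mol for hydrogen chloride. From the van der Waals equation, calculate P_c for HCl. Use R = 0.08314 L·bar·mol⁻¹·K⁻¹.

For a van der Waals gas, P_c = a/(27b²).
P_c = 3.762/(27×(0.04021)²) = 3.762/0.043655 = 86.18 bar

P_c ≈ 86.18 bar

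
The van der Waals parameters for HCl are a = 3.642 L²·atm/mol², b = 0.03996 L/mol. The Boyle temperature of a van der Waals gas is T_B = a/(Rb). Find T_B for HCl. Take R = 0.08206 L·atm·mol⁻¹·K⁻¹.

T_B ≈ 1111 K

For a van der Waals gas the second virial coefficient B₂ = b − a/(RT) vanishes at T_B = a/(Rb).
T_B = 3.642/(0.08206×0.03996) = 3.642/0.0032791 = 1111 K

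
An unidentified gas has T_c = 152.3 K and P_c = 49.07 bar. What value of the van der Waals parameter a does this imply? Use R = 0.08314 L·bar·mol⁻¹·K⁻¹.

From T_c = 8a/(27Rb) and P_c = a/(27b²): a = 27 R² T_c²/(64 P_c).
a = 27×(0.08314)²×(152.3)²/(64×49.07) = 4329.0/3140.5 = 1.378 L²·bar/mol²

a ≈ 1.378 L²·bar/mol²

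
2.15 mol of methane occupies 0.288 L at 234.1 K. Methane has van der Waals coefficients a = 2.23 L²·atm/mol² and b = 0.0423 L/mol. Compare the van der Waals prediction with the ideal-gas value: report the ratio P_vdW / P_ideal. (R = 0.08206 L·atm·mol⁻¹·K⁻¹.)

Ideal: P_ideal = nRT/V = (2.15)(0.08206)(234.1)/0.288 = 143.410 atm
vdW: P = nRT/(V − nb) − a n²/V² = 41.3020/0.197055 − 10.3082/0.0829440 = 209.596 − 124.279 = 85.317 atm
Ratio = 85.317/143.410 = 0.5949

P_vdW / P_ideal ≈ 0.5949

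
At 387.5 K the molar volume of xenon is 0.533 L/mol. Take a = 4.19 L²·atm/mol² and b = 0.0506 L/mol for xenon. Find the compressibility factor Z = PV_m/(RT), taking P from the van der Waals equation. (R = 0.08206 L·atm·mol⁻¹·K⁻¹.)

P = RT/(V_m − b) − a/V_m² = (0.08206)(387.5)/(0.533 − 0.0506) − 4.19/(0.533)²
  = 31.798/0.48240 − 14.749 = 65.916 − 14.749 = 51.167 atm
Z = PV_m/(RT) = (51.167)(0.533)/((0.08206)(387.5)) = 27.272/31.798 = 0.8577

Z ≈ 0.8577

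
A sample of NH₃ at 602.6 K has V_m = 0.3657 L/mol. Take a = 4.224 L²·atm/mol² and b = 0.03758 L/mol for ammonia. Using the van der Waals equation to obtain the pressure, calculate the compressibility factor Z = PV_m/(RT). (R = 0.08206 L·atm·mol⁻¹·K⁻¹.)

Z ≈ 0.8809

P = RT/(V_m − b) − a/V_m² = (0.08206)(602.6)/(0.3657 − 0.03758) − 4.224/(0.3657)²
  = 49.449/0.32812 − 31.584 = 150.70 − 31.584 = 119.12 atm
Z = PV_m/(RT) = (119.12)(0.3657)/((0.08206)(602.6)) = 43.562/49.449 = 0.8809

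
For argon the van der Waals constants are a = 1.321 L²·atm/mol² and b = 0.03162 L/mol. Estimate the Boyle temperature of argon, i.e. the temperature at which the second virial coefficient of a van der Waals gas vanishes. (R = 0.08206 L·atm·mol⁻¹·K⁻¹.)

For a van der Waals gas the second virial coefficient B₂ = b − a/(RT) vanishes at T_B = a/(Rb).
T_B = 1.321/(0.08206×0.03162) = 1.321/0.0025947 = 509.1 K

T_B ≈ 509.1 K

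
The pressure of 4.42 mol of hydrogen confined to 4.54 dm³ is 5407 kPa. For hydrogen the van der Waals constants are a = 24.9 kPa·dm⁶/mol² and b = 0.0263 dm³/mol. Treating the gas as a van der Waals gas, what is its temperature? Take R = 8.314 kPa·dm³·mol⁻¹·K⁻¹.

T ≈ 653.7 K

T = (P + a n²/V²)(V − nb)/(nR)
P + a n²/V² = 5407 + (24.9)(4.42)²/(4.54)² = 5430.6 kPa
V − nb = 4.54 − (4.42)(0.0263) = 4.4238 dm³
T = (5430.6)(4.4238)/((4.42)(8.314)) = 653.7 K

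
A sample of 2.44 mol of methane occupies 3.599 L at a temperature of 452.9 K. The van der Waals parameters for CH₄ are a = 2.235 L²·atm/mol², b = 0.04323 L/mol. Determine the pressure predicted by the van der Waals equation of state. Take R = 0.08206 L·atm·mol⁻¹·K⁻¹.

P = nRT/(V − nb) − a n²/V²
nRT/(V − nb) = (2.44)(0.08206)(452.9)/(3.599 − 2.44×0.04323) = 90.683/3.4935 = 25.958 atm
a n²/V² = (2.235)(2.44)²/(3.599)² = 1.0273 atm
P = 25.958 − 1.0273 = 24.93 atm

P ≈ 24.93 atm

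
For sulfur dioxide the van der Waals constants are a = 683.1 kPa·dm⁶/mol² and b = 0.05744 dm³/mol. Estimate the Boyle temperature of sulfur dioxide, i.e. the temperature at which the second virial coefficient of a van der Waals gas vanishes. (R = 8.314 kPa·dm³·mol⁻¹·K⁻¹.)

For a van der Waals gas the second virial coefficient B₂ = b − a/(RT) vanishes at T_B = a/(Rb).
T_B = 683.1/(8.314×0.05744) = 683.1/0.47756 = 1430 K

T_B ≈ 1430 K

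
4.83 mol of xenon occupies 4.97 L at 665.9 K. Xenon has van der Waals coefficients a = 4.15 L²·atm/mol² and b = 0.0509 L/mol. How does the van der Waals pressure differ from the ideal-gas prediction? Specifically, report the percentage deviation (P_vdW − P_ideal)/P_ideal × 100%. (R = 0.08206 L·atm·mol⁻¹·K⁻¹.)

-2.18 %

Ideal: P_ideal = nRT/V = (4.83)(0.08206)(665.9)/4.97 = 53.1045 atm
vdW: P = nRT/(V − nb) − a n²/V² = 263.929/4.72415 − 96.8149/24.7009 = 55.8680 − 3.91949 = 51.9485 atm
% deviation = (51.9485 − 53.1045)/53.1045 × 100% = -2.18%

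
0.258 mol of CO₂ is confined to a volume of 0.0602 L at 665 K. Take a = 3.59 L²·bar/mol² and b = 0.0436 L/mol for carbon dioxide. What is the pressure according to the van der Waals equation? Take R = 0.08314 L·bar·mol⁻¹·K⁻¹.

P = nRT/(V − nb) − a n²/V²
nRT/(V − nb) = (0.258)(0.08314)(665)/(0.0602 − 0.258×0.0436) = 14.264/0.048951 = 291.39 bar
a n²/V² = (3.59)(0.258)²/(0.0602)² = 65.939 bar
P = 291.39 − 65.939 = 225.5 bar

P ≈ 225.5 bar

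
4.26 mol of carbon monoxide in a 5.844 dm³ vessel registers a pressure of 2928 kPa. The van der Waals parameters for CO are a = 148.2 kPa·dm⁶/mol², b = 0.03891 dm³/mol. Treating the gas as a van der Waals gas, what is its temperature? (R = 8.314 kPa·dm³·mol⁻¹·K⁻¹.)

T = (P + a n²/V²)(V − nb)/(nR)
P + a n²/V² = 2928 + (148.2)(4.26)²/(5.844)² = 3006.7 kPa
V − nb = 5.844 − (4.26)(0.03891) = 5.6782 dm³
T = (3006.7)(5.6782)/((4.26)(8.314)) = 482.0 K

T ≈ 482.0 K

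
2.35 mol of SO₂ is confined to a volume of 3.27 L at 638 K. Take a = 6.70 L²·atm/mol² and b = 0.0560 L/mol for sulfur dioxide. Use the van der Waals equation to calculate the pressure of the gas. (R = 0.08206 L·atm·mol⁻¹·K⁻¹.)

P ≈ 35.74 atm

P = nRT/(V − nb) − a n²/V²
nRT/(V − nb) = (2.35)(0.08206)(638)/(3.27 − 2.35×0.0560) = 123.03/3.1384 = 39.202 atm
a n²/V² = (6.70)(2.35)²/(3.27)² = 3.4603 atm
P = 39.202 − 3.4603 = 35.74 atm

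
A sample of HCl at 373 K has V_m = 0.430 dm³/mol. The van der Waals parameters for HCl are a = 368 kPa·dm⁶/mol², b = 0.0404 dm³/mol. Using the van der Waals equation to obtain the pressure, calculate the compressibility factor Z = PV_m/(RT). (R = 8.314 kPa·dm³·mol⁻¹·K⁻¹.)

P = RT/(V_m − b) − a/V_m² = (8.314)(373)/(0.430 − 0.0404) − 368/(0.430)²
  = 3101.1/0.38960 − 1990.3 = 7959.7 − 1990.3 = 5969.4 kPa
Z = PV_m/(RT) = (5969.4)(0.430)/((8.314)(373)) = 2566.8/3101.1 = 0.8277

Z ≈ 0.8277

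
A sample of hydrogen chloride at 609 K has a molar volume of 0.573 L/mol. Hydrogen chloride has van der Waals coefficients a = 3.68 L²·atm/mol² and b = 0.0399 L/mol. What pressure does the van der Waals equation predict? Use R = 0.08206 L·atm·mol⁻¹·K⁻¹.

P ≈ 82.54 atm

P = RT/(V_m − b) − a/V_m²
RT/(V_m − b) = (0.08206)(609)/(0.573 − 0.0399) = 49.975/0.53310 = 93.744 atm
a/V_m² = 3.68/(0.573)² = 11.208 atm
P = 93.744 − 11.208 = 82.54 atm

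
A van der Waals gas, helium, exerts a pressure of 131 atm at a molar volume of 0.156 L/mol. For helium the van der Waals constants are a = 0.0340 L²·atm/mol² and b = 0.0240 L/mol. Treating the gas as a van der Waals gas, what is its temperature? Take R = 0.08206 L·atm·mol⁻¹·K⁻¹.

T ≈ 213.0 K

T = (P + a/V_m²)(V_m − b)/R
P + a/V_m² = 131 + 0.0340/(0.156)² = 132.40 atm
V_m − b = 0.156 − 0.0240 = 0.13200 L/mol
T = (132.40)(0.13200)/0.08206 = 213.0 K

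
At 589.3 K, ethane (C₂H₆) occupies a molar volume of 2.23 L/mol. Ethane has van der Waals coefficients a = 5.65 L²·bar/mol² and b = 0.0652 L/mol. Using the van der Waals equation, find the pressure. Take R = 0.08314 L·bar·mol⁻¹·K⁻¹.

P ≈ 21.50 bar

P = RT/(V_m − b) − a/V_m²
RT/(V_m − b) = (0.08314)(589.3)/(2.23 − 0.0652) = 48.994/2.1648 = 22.632 bar
a/V_m² = 5.65/(2.23)² = 1.1362 bar
P = 22.632 − 1.1362 = 21.50 bar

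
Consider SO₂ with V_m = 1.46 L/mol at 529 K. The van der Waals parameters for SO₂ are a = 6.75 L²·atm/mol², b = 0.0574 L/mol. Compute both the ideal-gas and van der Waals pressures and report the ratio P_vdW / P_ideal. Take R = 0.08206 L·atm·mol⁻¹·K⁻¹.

Ideal: P_ideal = RT/V_m = (0.08206)(529)/1.46 = 29.7327 atm
vdW: P = RT/(V_m − b) − a/V_m² = 43.4097/1.40260 − 6.75/2.13160 = 30.9495 − 3.16664 = 27.7829 atm
Ratio = 27.7829/29.7327 = 0.9344

P_vdW / P_ideal ≈ 0.9344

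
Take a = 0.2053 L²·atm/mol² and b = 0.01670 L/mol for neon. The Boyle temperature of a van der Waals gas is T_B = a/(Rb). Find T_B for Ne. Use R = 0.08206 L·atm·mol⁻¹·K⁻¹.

For a van der Waals gas the second virial coefficient B₂ = b − a/(RT) vanishes at T_B = a/(Rb).
T_B = 0.2053/(0.08206×0.01670) = 0.2053/0.0013704 = 149.8 K

T_B ≈ 149.8 K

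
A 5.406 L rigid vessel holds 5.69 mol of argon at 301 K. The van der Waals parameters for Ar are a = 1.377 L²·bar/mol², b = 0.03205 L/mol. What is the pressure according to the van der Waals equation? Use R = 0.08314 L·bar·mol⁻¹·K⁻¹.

P = nRT/(V − nb) − a n²/V²
nRT/(V − nb) = (5.69)(0.08314)(301)/(5.406 − 5.69×0.03205) = 142.39/5.2236 = 27.259 bar
a n²/V² = (1.377)(5.69)²/(5.406)² = 1.5255 bar
P = 27.259 − 1.5255 = 25.73 bar

P ≈ 25.73 bar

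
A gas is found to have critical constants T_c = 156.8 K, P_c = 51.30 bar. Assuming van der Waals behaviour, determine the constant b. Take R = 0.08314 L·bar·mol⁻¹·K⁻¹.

From T_c = 8a/(27Rb) and P_c = a/(27b²): b = R T_c/(8 P_c).
b = (0.08314)(156.8)/(8×51.30) = 13.036/410.40 = 0.03176 L/mol

b ≈ 0.03176 L/mol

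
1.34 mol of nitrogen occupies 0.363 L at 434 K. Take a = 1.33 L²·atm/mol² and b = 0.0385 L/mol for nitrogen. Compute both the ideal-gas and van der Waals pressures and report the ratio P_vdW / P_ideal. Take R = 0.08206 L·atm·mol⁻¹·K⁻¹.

P_vdW / P_ideal ≈ 1.028

Ideal: P_ideal = nRT/V = (1.34)(0.08206)(434)/0.363 = 131.468 atm
vdW: P = nRT/(V − nb) − a n²/V² = 47.7228/0.311410 − 2.38815/0.131769 = 153.247 − 18.1238 = 135.123 atm
Ratio = 135.123/131.468 = 1.028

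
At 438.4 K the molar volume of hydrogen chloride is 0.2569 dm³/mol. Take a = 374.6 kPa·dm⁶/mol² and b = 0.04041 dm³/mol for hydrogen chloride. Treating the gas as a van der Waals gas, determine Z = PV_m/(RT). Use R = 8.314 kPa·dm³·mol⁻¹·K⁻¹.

P = RT/(V_m − b) − a/V_m² = (8.314)(438.4)/(0.2569 − 0.04041) − 374.6/(0.2569)²
  = 3644.9/0.21649 − 5676.0 = 16836 − 5676.0 = 11160 kPa
Z = PV_m/(RT) = (11160)(0.2569)/((8.314)(438.4)) = 2867.0/3644.9 = 0.7866

Z ≈ 0.7866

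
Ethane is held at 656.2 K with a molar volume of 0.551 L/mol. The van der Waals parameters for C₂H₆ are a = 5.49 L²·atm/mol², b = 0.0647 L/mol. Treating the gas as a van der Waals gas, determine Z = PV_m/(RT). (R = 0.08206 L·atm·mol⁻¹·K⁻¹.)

P = RT/(V_m − b) − a/V_m² = (0.08206)(656.2)/(0.551 − 0.0647) − 5.49/(0.551)²
  = 53.848/0.48630 − 18.083 = 110.73 − 18.083 = 92.65 atm
Z = PV_m/(RT) = (92.65)(0.551)/((0.08206)(656.2)) = 51.050/53.848 = 0.9480

Z ≈ 0.9480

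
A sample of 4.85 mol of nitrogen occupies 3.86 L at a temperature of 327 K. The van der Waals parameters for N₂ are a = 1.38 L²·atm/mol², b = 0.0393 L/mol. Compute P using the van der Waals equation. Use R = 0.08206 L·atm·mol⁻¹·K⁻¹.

P = nRT/(V − nb) − a n²/V²
nRT/(V − nb) = (4.85)(0.08206)(327)/(3.86 − 4.85×0.0393) = 130.14/3.6694 = 35.466 atm
a n²/V² = (1.38)(4.85)²/(3.86)² = 2.1787 atm
P = 35.466 − 2.1787 = 33.29 atm

P ≈ 33.29 atm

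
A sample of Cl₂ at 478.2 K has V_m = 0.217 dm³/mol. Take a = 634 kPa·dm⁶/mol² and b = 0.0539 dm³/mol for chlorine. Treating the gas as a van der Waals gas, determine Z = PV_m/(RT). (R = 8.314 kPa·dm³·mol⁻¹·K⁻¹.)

P = RT/(V_m − b) − a/V_m² = (8.314)(478.2)/(0.217 − 0.0539) − 634/(0.217)²
  = 3975.8/0.16310 − 13464 = 24376 − 13464 = 10912 kPa
Z = PV_m/(RT) = (10912)(0.217)/((8.314)(478.2)) = 2367.9/3975.8 = 0.5956

Z ≈ 0.5956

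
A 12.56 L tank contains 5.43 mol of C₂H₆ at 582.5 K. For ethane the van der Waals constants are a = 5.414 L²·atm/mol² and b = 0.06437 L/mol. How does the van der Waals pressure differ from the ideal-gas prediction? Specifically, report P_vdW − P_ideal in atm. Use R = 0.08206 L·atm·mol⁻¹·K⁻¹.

Ideal: P_ideal = nRT/V = (5.43)(0.08206)(582.5)/12.56 = 20.6651 atm
vdW: P = nRT/(V − nb) − a n²/V² = 259.554/12.2105 − 159.631/157.754 = 21.2566 − 1.01190 = 20.2447 atm
ΔP = 20.2447 − 20.6651 = -0.420 atm

ΔP ≈ -0.420 atm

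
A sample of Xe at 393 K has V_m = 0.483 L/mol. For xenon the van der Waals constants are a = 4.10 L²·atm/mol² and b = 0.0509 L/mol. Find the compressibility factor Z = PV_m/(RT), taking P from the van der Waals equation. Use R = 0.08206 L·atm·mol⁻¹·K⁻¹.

Z ≈ 0.8546

P = RT/(V_m − b) − a/V_m² = (0.08206)(393)/(0.483 − 0.0509) − 4.10/(0.483)²
  = 32.250/0.43210 − 17.575 = 74.636 − 17.575 = 57.061 atm
Z = PV_m/(RT) = (57.061)(0.483)/((0.08206)(393)) = 27.560/32.250 = 0.8546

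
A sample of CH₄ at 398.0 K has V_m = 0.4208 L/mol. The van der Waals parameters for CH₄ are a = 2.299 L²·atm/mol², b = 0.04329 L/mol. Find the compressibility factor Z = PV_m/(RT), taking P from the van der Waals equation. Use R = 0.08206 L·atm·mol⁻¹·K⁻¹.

Z ≈ 0.9474

P = RT/(V_m − b) − a/V_m² = (0.08206)(398.0)/(0.4208 − 0.04329) − 2.299/(0.4208)²
  = 32.660/0.37751 − 12.983 = 86.514 − 12.983 = 73.531 atm
Z = PV_m/(RT) = (73.531)(0.4208)/((0.08206)(398.0)) = 30.942/32.660 = 0.9474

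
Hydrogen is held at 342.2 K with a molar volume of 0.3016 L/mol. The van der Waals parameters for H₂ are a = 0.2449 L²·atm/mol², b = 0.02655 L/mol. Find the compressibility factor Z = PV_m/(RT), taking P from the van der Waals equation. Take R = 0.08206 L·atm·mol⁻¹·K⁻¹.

Z ≈ 1.068

P = RT/(V_m − b) − a/V_m² = (0.08206)(342.2)/(0.3016 − 0.02655) − 0.2449/(0.3016)²
  = 28.081/0.27505 − 2.6923 = 102.09 − 2.6923 = 99.40 atm
Z = PV_m/(RT) = (99.40)(0.3016)/((0.08206)(342.2)) = 29.979/28.081 = 1.068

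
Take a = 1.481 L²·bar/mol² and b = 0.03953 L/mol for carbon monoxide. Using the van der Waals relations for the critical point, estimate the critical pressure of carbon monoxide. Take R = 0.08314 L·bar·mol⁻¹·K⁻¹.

For a van der Waals gas, P_c = a/(27b²).
P_c = 1.481/(27×(0.03953)²) = 1.481/0.042191 = 35.10 bar

P_c ≈ 35.10 bar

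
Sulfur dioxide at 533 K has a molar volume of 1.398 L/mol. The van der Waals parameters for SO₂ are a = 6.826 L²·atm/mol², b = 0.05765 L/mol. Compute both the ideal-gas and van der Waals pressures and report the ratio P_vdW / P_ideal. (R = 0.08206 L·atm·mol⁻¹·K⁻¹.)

P_vdW / P_ideal ≈ 0.9314

Ideal: P_ideal = RT/V_m = (0.08206)(533)/1.398 = 31.2861 atm
vdW: P = RT/(V_m − b) − a/V_m² = 43.7380/1.34035 − 6.826/1.95440 = 32.6318 − 3.49263 = 29.1392 atm
Ratio = 29.1392/31.2861 = 0.9314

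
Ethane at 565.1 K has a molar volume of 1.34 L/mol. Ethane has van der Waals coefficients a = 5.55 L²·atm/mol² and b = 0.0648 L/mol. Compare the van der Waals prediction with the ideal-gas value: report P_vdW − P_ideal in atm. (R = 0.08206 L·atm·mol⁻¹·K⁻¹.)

Ideal: P_ideal = RT/V_m = (0.08206)(565.1)/1.34 = 34.6060 atm
vdW: P = RT/(V_m − b) − a/V_m² = 46.3721/1.27520 − 5.55/1.79560 = 36.3646 − 3.09089 = 33.2737 atm
ΔP = 33.2737 − 34.6060 = -1.332 atm

ΔP ≈ -1.332 atm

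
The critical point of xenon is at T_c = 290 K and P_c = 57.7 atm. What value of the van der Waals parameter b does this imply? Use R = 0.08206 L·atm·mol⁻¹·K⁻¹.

b ≈ 0.05155 L/mol

From T_c = 8a/(27Rb) and P_c = a/(27b²): b = R T_c/(8 P_c).
b = (0.08206)(290)/(8×57.7) = 23.797/461.60 = 0.05155 L/mol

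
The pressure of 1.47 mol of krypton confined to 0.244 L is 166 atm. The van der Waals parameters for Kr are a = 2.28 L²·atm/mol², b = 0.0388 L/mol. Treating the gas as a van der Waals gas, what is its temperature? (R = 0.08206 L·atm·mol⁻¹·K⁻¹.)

T ≈ 385.5 K

T = (P + a n²/V²)(V − nb)/(nR)
P + a n²/V² = 166 + (2.28)(1.47)²/(0.244)² = 248.75 atm
V − nb = 0.244 − (1.47)(0.0388) = 0.18696 L
T = (248.75)(0.18696)/((1.47)(0.08206)) = 385.5 K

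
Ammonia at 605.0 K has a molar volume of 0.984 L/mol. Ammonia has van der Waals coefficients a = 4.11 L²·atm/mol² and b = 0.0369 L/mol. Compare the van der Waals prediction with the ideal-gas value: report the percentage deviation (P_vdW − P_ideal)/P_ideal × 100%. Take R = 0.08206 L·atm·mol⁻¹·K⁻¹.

-4.52 %

Ideal: P_ideal = RT/V_m = (0.08206)(605.0)/0.984 = 50.4536 atm
vdW: P = RT/(V_m − b) − a/V_m² = 49.6463/0.947100 − 4.11/0.968256 = 52.4193 − 4.24475 = 48.1746 atm
% deviation = (48.1746 − 50.4536)/50.4536 × 100% = -4.52%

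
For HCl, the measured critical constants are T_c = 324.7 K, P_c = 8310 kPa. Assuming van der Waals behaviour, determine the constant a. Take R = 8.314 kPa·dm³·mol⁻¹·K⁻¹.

a ≈ 370.0 kPa·dm⁶/mol²

From T_c = 8a/(27Rb) and P_c = a/(27b²): a = 27 R² T_c²/(64 P_c).
a = 27×(8.314)²×(324.7)²/(64×8310) = 196765241/531840 = 370.0 kPa·dm⁶/mol²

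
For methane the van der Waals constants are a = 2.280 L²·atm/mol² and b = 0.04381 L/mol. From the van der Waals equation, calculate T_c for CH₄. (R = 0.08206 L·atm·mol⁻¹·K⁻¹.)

T_c ≈ 187.9 K

For a van der Waals gas, T_c = 8a/(27Rb).
T_c = 8×2.280/(27×0.08206×0.04381) = 18.240/0.097066 = 187.9 K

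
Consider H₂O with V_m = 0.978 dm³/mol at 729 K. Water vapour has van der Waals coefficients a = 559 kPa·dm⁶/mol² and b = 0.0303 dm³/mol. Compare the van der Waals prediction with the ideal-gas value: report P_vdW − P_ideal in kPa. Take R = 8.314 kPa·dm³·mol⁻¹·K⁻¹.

ΔP ≈ -386.3 kPa

Ideal: P_ideal = RT/V_m = (8.314)(729)/0.978 = 6197.25 kPa
vdW: P = RT/(V_m − b) − a/V_m² = 6060.91/0.947700 − 559/0.956484 = 6395.39 − 584.432 = 5810.96 kPa
ΔP = 5810.96 − 6197.25 = -386.3 kPa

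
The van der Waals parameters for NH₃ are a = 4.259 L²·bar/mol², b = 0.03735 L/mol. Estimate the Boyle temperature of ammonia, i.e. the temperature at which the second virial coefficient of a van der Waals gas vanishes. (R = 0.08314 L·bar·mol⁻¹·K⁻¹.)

T_B ≈ 1372 K

For a van der Waals gas the second virial coefficient B₂ = b − a/(RT) vanishes at T_B = a/(Rb).
T_B = 4.259/(0.08314×0.03735) = 4.259/0.0031053 = 1372 K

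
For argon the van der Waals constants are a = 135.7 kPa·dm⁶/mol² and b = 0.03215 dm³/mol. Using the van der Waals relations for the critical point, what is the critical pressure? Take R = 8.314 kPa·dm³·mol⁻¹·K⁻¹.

P_c ≈ 4862 kPa

For a van der Waals gas, P_c = a/(27b²).
P_c = 135.7/(27×(0.03215)²) = 135.7/0.027908 = 4862 kPa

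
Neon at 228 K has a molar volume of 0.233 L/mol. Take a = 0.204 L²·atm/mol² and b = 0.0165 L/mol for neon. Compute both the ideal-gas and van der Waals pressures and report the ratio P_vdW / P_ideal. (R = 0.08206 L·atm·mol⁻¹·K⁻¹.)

P_vdW / P_ideal ≈ 1.029

Ideal: P_ideal = RT/V_m = (0.08206)(228)/0.233 = 80.2991 atm
vdW: P = RT/(V_m − b) − a/V_m² = 18.7097/0.216500 − 0.204/0.0542890 = 86.4189 − 3.75767 = 82.6612 atm
Ratio = 82.6612/80.2991 = 1.029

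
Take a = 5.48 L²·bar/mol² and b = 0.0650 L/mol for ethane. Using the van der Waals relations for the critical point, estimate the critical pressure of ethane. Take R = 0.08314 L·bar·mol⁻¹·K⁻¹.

For a van der Waals gas, P_c = a/(27b²).
P_c = 5.48/(27×(0.0650)²) = 5.48/0.11408 = 48.04 bar

P_c ≈ 48.04 bar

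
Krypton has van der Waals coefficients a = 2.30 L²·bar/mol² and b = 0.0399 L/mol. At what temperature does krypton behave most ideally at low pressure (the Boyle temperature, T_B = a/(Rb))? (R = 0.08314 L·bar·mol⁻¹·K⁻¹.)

For a van der Waals gas the second virial coefficient B₂ = b − a/(RT) vanishes at T_B = a/(Rb).
T_B = 2.30/(0.08314×0.0399) = 2.30/0.0033173 = 693.3 K

T_B ≈ 693.3 K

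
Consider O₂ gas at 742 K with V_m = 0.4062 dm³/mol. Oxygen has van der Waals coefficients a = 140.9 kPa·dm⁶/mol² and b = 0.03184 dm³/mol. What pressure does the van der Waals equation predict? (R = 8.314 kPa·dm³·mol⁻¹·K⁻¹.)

P = RT/(V_m − b) − a/V_m²
RT/(V_m − b) = (8.314)(742)/(0.4062 − 0.03184) = 6169.0/0.37436 = 16479 kPa
a/V_m² = 140.9/(0.4062)² = 853.95 kPa
P = 16479 − 853.95 = 15625 kPa

P ≈ 15625 kPa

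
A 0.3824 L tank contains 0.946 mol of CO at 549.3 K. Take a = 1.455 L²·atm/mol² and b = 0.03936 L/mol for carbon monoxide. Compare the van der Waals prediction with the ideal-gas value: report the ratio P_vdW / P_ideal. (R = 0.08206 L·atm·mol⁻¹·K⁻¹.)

Ideal: P_ideal = nRT/V = (0.946)(0.08206)(549.3)/0.3824 = 111.510 atm
vdW: P = nRT/(V − nb) − a n²/V² = 42.6415/0.345165 − 1.30210/0.146230 = 123.539 − 8.90447 = 114.635 atm
Ratio = 114.635/111.510 = 1.028

P_vdW / P_ideal ≈ 1.028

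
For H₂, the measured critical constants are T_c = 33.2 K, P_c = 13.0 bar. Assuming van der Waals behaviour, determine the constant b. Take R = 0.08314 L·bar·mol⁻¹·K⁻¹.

b ≈ 0.02654 L/mol

From T_c = 8a/(27Rb) and P_c = a/(27b²): b = R T_c/(8 P_c).
b = (0.08314)(33.2)/(8×13.0) = 2.7602/104.00 = 0.02654 L/mol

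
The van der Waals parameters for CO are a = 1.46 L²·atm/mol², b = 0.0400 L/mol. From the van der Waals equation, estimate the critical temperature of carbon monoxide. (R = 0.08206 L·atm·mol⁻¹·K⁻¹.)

For a van der Waals gas, T_c = 8a/(27Rb).
T_c = 8×1.46/(27×0.08206×0.0400) = 11.680/0.088625 = 131.8 K

T_c ≈ 131.8 K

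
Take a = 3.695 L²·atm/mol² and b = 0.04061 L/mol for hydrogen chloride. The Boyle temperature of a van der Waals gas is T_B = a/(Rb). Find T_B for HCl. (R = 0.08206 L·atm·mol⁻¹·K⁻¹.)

For a van der Waals gas the second virial coefficient B₂ = b − a/(RT) vanishes at T_B = a/(Rb).
T_B = 3.695/(0.08206×0.04061) = 3.695/0.0033325 = 1109 K

T_B ≈ 1109 K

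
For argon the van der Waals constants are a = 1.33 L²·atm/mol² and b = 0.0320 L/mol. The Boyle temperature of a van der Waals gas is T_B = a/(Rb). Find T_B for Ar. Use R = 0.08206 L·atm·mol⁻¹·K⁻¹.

T_B ≈ 506.5 K

For a van der Waals gas the second virial coefficient B₂ = b − a/(RT) vanishes at T_B = a/(Rb).
T_B = 1.33/(0.08206×0.0320) = 1.33/0.0026259 = 506.5 K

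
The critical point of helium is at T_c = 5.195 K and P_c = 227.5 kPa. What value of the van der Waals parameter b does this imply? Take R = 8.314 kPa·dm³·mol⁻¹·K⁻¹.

b ≈ 0.02373 dm³/mol

From T_c = 8a/(27Rb) and P_c = a/(27b²): b = R T_c/(8 P_c).
b = (8.314)(5.195)/(8×227.5) = 43.191/1820.0 = 0.02373 dm³/mol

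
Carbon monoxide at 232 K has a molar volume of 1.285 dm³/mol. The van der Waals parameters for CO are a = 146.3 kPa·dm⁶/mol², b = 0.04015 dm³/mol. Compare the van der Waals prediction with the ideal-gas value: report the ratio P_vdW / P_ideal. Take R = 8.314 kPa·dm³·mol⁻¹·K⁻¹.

P_vdW / P_ideal ≈ 0.9732

Ideal: P_ideal = RT/V_m = (8.314)(232)/1.285 = 1501.05 kPa
vdW: P = RT/(V_m − b) − a/V_m² = 1928.85/1.24485 − 146.3/1.65123 = 1549.46 − 88.6006 = 1460.86 kPa
Ratio = 1460.86/1501.05 = 0.9732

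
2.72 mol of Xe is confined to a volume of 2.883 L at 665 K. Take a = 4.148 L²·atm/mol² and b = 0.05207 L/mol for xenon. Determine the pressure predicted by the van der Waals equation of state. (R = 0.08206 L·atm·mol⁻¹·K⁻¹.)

P ≈ 50.45 atm

P = nRT/(V − nb) − a n²/V²
nRT/(V − nb) = (2.72)(0.08206)(665)/(2.883 − 2.72×0.05207) = 148.43/2.7414 = 54.144 atm
a n²/V² = (4.148)(2.72)²/(2.883)² = 3.6922 atm
P = 54.144 − 3.6922 = 50.45 atm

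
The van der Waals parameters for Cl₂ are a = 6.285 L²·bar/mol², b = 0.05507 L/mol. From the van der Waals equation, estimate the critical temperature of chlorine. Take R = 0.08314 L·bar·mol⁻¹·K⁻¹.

For a van der Waals gas, T_c = 8a/(27Rb).
T_c = 8×6.285/(27×0.08314×0.05507) = 50.280/0.12362 = 406.7 K

T_c ≈ 406.7 K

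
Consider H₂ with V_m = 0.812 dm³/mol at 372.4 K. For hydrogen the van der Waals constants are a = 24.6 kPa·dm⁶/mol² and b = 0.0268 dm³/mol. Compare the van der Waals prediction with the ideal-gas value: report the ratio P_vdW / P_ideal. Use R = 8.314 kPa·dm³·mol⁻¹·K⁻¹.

P_vdW / P_ideal ≈ 1.024

Ideal: P_ideal = RT/V_m = (8.314)(372.4)/0.812 = 3812.97 kPa
vdW: P = RT/(V_m − b) − a/V_m² = 3096.13/0.785200 − 24.6/0.659344 = 3943.11 − 37.3098 = 3905.80 kPa
Ratio = 3905.80/3812.97 = 1.024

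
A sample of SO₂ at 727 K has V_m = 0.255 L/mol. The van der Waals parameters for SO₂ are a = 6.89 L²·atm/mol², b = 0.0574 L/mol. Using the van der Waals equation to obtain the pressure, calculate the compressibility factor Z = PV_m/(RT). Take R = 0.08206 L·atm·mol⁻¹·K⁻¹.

P = RT/(V_m − b) − a/V_m² = (0.08206)(727)/(0.255 − 0.0574) − 6.89/(0.255)²
  = 59.658/0.19760 − 105.96 = 301.91 − 105.96 = 195.95 atm
Z = PV_m/(RT) = (195.95)(0.255)/((0.08206)(727)) = 49.967/59.658 = 0.8376

Z ≈ 0.8376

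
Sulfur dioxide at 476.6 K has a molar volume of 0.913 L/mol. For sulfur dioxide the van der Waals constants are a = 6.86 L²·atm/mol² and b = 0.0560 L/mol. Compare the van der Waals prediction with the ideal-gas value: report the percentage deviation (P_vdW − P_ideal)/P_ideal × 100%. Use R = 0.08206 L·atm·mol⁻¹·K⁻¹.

Ideal: P_ideal = RT/V_m = (0.08206)(476.6)/0.913 = 42.8366 atm
vdW: P = RT/(V_m − b) − a/V_m² = 39.1098/0.857000 − 6.86/0.833569 = 45.6357 − 8.22967 = 37.4060 atm
% deviation = (37.4060 − 42.8366)/42.8366 × 100% = -12.68%

-12.68 %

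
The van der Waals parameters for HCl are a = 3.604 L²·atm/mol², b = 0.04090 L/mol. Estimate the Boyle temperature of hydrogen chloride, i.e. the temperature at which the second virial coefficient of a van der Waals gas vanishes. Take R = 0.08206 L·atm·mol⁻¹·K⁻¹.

For a van der Waals gas the second virial coefficient B₂ = b − a/(RT) vanishes at T_B = a/(Rb).
T_B = 3.604/(0.08206×0.04090) = 3.604/0.0033563 = 1074 K

T_B ≈ 1074 K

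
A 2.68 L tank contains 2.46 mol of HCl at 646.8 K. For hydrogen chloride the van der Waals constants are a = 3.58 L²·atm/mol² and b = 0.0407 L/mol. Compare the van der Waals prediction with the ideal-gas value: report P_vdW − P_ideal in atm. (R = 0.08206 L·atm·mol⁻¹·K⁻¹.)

ΔP ≈ -1.126 atm

Ideal: P_ideal = nRT/V = (2.46)(0.08206)(646.8)/2.68 = 48.7194 atm
vdW: P = nRT/(V − nb) − a n²/V² = 130.568/2.57988 − 21.6647/7.18240 = 50.6101 − 3.01636 = 47.5937 atm
ΔP = 47.5937 − 48.7194 = -1.126 atm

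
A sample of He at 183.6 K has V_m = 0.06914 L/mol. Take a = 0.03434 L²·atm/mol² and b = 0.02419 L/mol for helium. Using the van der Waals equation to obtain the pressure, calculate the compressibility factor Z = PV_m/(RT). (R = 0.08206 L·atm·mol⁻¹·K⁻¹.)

P = RT/(V_m − b) − a/V_m² = (0.08206)(183.6)/(0.06914 − 0.02419) − 0.03434/(0.06914)²
  = 15.066/0.044950 − 7.1836 = 335.17 − 7.1836 = 327.99 atm
Z = PV_m/(RT) = (327.99)(0.06914)/((0.08206)(183.6)) = 22.677/15.066 = 1.505

Z ≈ 1.505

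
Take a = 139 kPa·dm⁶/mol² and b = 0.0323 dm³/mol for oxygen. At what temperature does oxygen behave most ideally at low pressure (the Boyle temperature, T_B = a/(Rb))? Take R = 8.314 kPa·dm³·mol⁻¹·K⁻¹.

For a van der Waals gas the second virial coefficient B₂ = b − a/(RT) vanishes at T_B = a/(Rb).
T_B = 139/(8.314×0.0323) = 139/0.26854 = 517.6 K

T_B ≈ 517.6 K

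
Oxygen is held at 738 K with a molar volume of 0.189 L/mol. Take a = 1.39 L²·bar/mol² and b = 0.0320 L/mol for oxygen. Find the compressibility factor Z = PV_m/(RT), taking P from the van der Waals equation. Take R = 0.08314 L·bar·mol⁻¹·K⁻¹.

P = RT/(V_m − b) − a/V_m² = (0.08314)(738)/(0.189 − 0.0320) − 1.39/(0.189)²
  = 61.357/0.15700 − 38.913 = 390.81 − 38.913 = 351.90 bar
Z = PV_m/(RT) = (351.90)(0.189)/((0.08314)(738)) = 66.509/61.357 = 1.084

Z ≈ 1.084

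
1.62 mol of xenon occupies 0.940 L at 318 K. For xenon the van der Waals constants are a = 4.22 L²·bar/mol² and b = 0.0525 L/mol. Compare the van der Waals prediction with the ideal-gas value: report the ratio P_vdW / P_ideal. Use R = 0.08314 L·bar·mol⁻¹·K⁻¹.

P_vdW / P_ideal ≈ 0.8244

Ideal: P_ideal = nRT/V = (1.62)(0.08314)(318)/0.940 = 45.5643 bar
vdW: P = nRT/(V − nb) − a n²/V² = 42.8304/0.854950 − 11.0750/0.883600 = 50.0970 − 12.5340 = 37.5630 bar
Ratio = 37.5630/45.5643 = 0.8244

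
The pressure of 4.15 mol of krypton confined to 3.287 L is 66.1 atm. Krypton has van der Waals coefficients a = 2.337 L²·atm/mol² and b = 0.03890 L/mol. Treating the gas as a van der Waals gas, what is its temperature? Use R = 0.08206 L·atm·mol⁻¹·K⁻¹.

T = (P + a n²/V²)(V − nb)/(nR)
P + a n²/V² = 66.1 + (2.337)(4.15)²/(3.287)² = 69.825 atm
V − nb = 3.287 − (4.15)(0.03890) = 3.1256 L
T = (69.825)(3.1256)/((4.15)(0.08206)) = 640.9 K

T ≈ 640.9 K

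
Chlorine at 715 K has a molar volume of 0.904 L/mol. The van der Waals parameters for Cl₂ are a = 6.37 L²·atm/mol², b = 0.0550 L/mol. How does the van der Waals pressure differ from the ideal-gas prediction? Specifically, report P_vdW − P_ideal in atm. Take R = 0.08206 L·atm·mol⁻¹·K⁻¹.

ΔP ≈ -3.590 atm

Ideal: P_ideal = RT/V_m = (0.08206)(715)/0.904 = 64.9037 atm
vdW: P = RT/(V_m − b) − a/V_m² = 58.6729/0.849000 − 6.37/0.817216 = 69.1082 − 7.79476 = 61.3134 atm
ΔP = 61.3134 − 64.9037 = -3.590 atm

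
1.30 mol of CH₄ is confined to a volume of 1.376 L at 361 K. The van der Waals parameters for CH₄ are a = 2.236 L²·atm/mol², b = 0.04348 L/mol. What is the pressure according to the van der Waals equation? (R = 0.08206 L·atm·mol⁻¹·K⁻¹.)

P = nRT/(V − nb) − a n²/V²
nRT/(V − nb) = (1.30)(0.08206)(361)/(1.376 − 1.30×0.04348) = 38.511/1.3195 = 29.186 atm
a n²/V² = (2.236)(1.30)²/(1.376)² = 1.9958 atm
P = 29.186 − 1.9958 = 27.19 atm

P ≈ 27.19 atm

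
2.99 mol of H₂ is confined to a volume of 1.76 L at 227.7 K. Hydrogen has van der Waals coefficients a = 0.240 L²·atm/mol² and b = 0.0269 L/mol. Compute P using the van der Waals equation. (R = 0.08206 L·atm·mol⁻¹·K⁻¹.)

P ≈ 32.57 atm

P = nRT/(V − nb) − a n²/V²
nRT/(V − nb) = (2.99)(0.08206)(227.7)/(1.76 − 2.99×0.0269) = 55.868/1.6796 = 33.263 atm
a n²/V² = (0.240)(2.99)²/(1.76)² = 0.69267 atm
P = 33.263 − 0.69267 = 32.57 atm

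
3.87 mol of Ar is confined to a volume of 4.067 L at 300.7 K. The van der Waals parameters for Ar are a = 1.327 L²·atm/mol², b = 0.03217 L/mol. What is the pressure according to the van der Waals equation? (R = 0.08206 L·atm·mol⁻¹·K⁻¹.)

P = nRT/(V − nb) − a n²/V²
nRT/(V − nb) = (3.87)(0.08206)(300.7)/(4.067 − 3.87×0.03217) = 95.494/3.9425 = 24.222 atm
a n²/V² = (1.327)(3.87)²/(4.067)² = 1.2016 atm
P = 24.222 − 1.2016 = 23.02 atm

P ≈ 23.02 atm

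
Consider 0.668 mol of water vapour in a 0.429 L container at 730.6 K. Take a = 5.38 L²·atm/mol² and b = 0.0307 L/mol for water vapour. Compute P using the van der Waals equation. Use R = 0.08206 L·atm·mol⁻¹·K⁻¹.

P ≈ 85.00 atm

P = nRT/(V − nb) − a n²/V²
nRT/(V − nb) = (0.668)(0.08206)(730.6)/(0.429 − 0.668×0.0307) = 40.049/0.40849 = 98.042 atm
a n²/V² = (5.38)(0.668)²/(0.429)² = 13.044 atm
P = 98.042 − 13.044 = 85.00 atm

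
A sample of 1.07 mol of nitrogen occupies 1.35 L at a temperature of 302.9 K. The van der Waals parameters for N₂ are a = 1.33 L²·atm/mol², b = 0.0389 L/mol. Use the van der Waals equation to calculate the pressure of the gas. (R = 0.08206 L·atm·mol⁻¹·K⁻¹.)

P ≈ 19.49 atm

P = nRT/(V − nb) − a n²/V²
nRT/(V − nb) = (1.07)(0.08206)(302.9)/(1.35 − 1.07×0.0389) = 26.596/1.3084 = 20.327 atm
a n²/V² = (1.33)(1.07)²/(1.35)² = 0.83551 atm
P = 20.327 − 0.83551 = 19.49 atm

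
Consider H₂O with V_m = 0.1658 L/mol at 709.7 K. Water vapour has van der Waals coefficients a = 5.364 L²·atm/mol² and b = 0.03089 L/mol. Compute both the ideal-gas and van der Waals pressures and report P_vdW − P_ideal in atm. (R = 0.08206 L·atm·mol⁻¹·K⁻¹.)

Ideal: P_ideal = RT/V_m = (0.08206)(709.7)/0.1658 = 351.254 atm
vdW: P = RT/(V_m − b) − a/V_m² = 58.2380/0.134910 − 5.364/0.0274896 = 431.680 − 195.128 = 236.552 atm
ΔP = 236.552 − 351.254 = -114.7 atm

ΔP ≈ -114.7 atm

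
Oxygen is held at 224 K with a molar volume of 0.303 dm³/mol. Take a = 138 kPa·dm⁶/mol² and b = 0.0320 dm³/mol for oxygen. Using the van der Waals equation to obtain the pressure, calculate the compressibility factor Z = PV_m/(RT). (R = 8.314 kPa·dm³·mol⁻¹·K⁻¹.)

Z ≈ 0.8735

P = RT/(V_m − b) − a/V_m² = (8.314)(224)/(0.303 − 0.0320) − 138/(0.303)²
  = 1862.3/0.27100 − 1503.1 = 6872.0 − 1503.1 = 5368.9 kPa
Z = PV_m/(RT) = (5368.9)(0.303)/((8.314)(224)) = 1626.8/1862.3 = 0.8735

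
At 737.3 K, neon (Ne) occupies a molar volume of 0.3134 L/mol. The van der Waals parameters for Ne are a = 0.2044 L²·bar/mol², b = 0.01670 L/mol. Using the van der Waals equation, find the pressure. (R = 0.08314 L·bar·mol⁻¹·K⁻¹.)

P = RT/(V_m − b) − a/V_m²
RT/(V_m − b) = (0.08314)(737.3)/(0.3134 − 0.01670) = 61.299/0.29670 = 206.60 bar
a/V_m² = 0.2044/(0.3134)² = 2.0811 bar
P = 206.60 − 2.0811 = 204.5 bar

P ≈ 204.5 bar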